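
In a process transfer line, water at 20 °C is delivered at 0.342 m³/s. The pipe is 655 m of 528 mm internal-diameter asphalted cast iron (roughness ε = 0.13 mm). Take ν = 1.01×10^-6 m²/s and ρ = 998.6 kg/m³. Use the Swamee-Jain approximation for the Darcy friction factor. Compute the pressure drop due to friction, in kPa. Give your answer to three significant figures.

V = 4Q/(πD²) = 4·0.342/(π·0.528²) = 1.562 m/s
Re = VD/ν = 1.562·0.528/1.01×10^-6 = 8.17×10^5 → turbulent
ε/D = 0.13/528 = 2.46×10^-4
Swamee-Jain: f = 0.01542
h_f = f(L/D)V²/(2g) = 0.01542·(655/0.528)·1.562²/(2·9.81) = 2.378 m
Δp = ρg·h_f = 998.6·9.81·2.378 = 23.30 kPa

Δp ≈ 23.3 kPa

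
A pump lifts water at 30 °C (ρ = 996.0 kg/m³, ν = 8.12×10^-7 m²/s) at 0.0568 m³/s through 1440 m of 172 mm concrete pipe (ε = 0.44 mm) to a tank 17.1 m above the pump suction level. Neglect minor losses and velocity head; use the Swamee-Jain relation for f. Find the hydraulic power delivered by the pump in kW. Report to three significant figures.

V = 4Q/(πD²) = 2.445 m/s; Re = 5.18×10^5; ε/D = 0.00256; f = 0.02544
h_f = f(L/D)V²/2g = 64.86 m
Total head H = z + h_f = 17.1 + 64.86 = 81.96 m
P_hyd = ρgQH = 996.0·9.81·0.0568·81.96 = 45.49 kW

P_hyd ≈ 45.5 kW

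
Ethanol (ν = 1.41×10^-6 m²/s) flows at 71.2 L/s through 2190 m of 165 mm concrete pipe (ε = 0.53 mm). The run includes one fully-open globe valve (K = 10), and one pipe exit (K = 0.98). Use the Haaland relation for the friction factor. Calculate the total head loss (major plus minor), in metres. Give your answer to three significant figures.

V = 4Q/(πD²) = 3.330 m/s; V²/2g = 0.5651 m
Re = 3.90×10^5, ε/D = 0.00321 → f = 0.02703 (Haaland)
Major: h_f = f(L/D)·V²/2g = 0.02703·13273·0.5651 = 202.7 m
Minor: ΣK = 11.0; h_m = ΣK·V²/2g = 6.205 m
Total H_L = 202.7 + 6.205 = 208.9 m

H_L ≈ 209 m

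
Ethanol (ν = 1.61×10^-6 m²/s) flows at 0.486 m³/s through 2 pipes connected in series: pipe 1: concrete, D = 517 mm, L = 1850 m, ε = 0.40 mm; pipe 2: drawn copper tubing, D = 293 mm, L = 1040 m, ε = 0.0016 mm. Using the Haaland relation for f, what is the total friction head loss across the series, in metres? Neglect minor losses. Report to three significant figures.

H ≈ 124 m

Pipe 1: V = 2.315 m/s, Re = 7.43×10^5, ε/D = 7.74×10^-4, f = 0.01893, h_1 = f(L/D)V²/2g = 18.50 m
Pipe 2: V = 7.208 m/s, Re = 1.31×10^6, ε/D = 5.46×10^-6, f = 0.01119, h_2 = f(L/D)V²/2g = 105.2 m
Series → Q common, losses add: H = Σh = 123.7 m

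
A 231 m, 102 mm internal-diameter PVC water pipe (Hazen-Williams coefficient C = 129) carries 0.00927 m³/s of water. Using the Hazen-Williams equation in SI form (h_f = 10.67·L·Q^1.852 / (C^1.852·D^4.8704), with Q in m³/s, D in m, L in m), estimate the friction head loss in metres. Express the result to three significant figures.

h_f = 10.67·231·0.00927^1.852 / (129^1.852·0.102^4.8704) = 3.520 m

h_f ≈ 3.52 m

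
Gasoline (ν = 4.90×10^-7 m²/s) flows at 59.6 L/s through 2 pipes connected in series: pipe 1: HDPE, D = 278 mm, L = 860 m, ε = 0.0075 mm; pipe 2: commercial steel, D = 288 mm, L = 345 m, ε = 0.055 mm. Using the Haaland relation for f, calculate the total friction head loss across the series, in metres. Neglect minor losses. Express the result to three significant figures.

H ≈ 2.77 m

Pipe 1: V = 0.9819 m/s, Re = 5.57×10^5, ε/D = 2.70×10^-5, f = 0.01316, h_1 = f(L/D)V²/2g = 2.001 m
Pipe 2: V = 0.9149 m/s, Re = 5.38×10^5, ε/D = 1.91×10^-4, f = 0.01511, h_2 = f(L/D)V²/2g = 0.7723 m
Series → Q common, losses add: H = Σh = 2.773 m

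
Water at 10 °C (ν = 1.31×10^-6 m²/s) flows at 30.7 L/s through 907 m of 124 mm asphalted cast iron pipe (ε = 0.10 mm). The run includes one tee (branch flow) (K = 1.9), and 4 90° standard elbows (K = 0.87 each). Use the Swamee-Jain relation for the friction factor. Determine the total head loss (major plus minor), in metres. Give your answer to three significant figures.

H_L ≈ 50.3 m

V = 4Q/(πD²) = 2.542 m/s; V²/2g = 0.3294 m
Re = 2.41×10^5, ε/D = 8.06×10^-4 → f = 0.02015 (Swamee-Jain)
Major: h_f = f(L/D)·V²/2g = 0.02015·7315·0.3294 = 48.55 m
Minor: ΣK = 5.38; h_m = ΣK·V²/2g = 1.772 m
Total H_L = 48.55 + 1.772 = 50.32 m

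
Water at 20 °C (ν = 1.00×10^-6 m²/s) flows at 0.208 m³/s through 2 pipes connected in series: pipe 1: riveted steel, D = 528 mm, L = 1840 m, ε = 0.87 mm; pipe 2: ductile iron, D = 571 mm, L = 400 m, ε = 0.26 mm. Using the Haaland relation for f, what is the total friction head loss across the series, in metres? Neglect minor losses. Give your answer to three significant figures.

Pipe 1: V = 0.9500 m/s, Re = 5.02×10^5, ε/D = 0.00165, f = 0.02267, h_1 = f(L/D)V²/2g = 3.634 m
Pipe 2: V = 0.8123 m/s, Re = 4.64×10^5, ε/D = 4.55×10^-4, f = 0.01735, h_2 = f(L/D)V²/2g = 0.4087 m
Series → Q common, losses add: H = Σh = 4.043 m

H ≈ 4.04 m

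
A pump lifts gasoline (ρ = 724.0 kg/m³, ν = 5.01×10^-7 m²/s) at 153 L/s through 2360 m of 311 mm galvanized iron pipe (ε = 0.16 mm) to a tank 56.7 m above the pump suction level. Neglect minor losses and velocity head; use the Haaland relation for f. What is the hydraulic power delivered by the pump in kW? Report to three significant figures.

V = 4Q/(πD²) = 2.014 m/s; Re = 1.25×10^6; ε/D = 5.14×10^-4; f = 0.01719
h_f = f(L/D)V²/2g = 26.97 m
Total head H = z + h_f = 56.7 + 26.97 = 83.67 m
P_hyd = ρgQH = 724.0·9.81·0.153·83.67 = 90.92 kW

P_hyd ≈ 90.9 kW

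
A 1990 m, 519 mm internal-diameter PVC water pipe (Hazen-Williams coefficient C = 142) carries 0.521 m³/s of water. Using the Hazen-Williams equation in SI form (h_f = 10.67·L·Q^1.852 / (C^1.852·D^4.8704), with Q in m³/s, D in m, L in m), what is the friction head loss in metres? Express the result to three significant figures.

h_f = 10.67·1990·0.521^1.852 / (142^1.852·0.519^4.8704) = 15.99 m

h_f ≈ 16.0 m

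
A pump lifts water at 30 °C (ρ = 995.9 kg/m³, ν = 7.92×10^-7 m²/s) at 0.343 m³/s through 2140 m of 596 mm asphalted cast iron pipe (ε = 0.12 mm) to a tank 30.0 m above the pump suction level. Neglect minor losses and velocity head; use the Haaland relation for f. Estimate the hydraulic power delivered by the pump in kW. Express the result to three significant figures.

V = 4Q/(πD²) = 1.229 m/s; Re = 9.25×10^5; ε/D = 2.01×10^-4; f = 0.01467
h_f = f(L/D)V²/2g = 4.059 m
Total head H = z + h_f = 30.0 + 4.059 = 34.06 m
P_hyd = ρgQH = 995.9·9.81·0.343·34.06 = 114.1 kW

P_hyd ≈ 114 kW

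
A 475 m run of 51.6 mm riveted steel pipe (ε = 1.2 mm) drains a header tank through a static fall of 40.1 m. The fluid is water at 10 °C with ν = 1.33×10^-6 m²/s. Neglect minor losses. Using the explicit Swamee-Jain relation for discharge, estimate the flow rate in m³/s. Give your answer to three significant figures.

Swamee-Jain (Type II): Q = -0.965·√(gD⁵h_f/L)·ln[ε/(3.7D) + √(3.17ν²L/(gD³h_f))]
√(gD⁵h_f/L) = √(9.81·0.0516⁵·40.1/475) = 5.504×10^-4
ε/(3.7D) = 0.00629; √(3.17ν²L/(gD³h_f)) = 2.22×10^-4
Q = -0.965·5.504×10^-4·ln(0.006507) = 0.002674 m³/s
Check: V = 1.28 m/s, Re = 4.96×10^4, f = 0.05267, h_f = 40.4 m ≈ 40.1 m ✓

Q ≈ 0.00267 m³/s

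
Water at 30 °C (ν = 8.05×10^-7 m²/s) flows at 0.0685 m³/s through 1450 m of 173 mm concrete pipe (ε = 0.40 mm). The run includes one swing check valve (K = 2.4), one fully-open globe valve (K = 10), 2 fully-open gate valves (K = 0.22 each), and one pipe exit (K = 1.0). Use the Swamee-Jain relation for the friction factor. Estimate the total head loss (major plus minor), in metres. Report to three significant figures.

H_L ≈ 95.6 m

V = 4Q/(πD²) = 2.914 m/s; V²/2g = 0.4328 m
Re = 6.26×10^5, ε/D = 0.00231 → f = 0.02471 (Swamee-Jain)
Major: h_f = f(L/D)·V²/2g = 0.02471·8382·0.4328 = 89.65 m
Minor: ΣK = 13.8; h_m = ΣK·V²/2g = 5.990 m
Total H_L = 89.65 + 5.990 = 95.64 m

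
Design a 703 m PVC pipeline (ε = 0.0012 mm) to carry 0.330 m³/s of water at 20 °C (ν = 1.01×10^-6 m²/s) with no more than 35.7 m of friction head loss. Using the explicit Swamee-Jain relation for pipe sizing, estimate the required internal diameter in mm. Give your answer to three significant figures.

D ≈ 290 mm

Swamee-Jain (Type III): D = 0.66·[ε^1.25·(LQ²/(gh_f))^4.75 + ν·Q^9.4·(L/(gh_f))^5.2]^0.04
LQ²/(gh_f) = 0.2186; L/(gh_f) = 2.007
Term 1 = ε^1.25·(…)^4.75 = 2.90×10^-11; Term 2 = ν·Q^9.4·(…)^5.2 = 1.13×10^-9
D = 0.66·(2.90×10^-11 + 1.13×10^-9)^0.04 = 0.2898 m = 290 mm
Check: V = 5.00 m/s, Re = 1.44×10^6, f = 0.01106, h_f = 34.2 m ≈ 35.7 m ✓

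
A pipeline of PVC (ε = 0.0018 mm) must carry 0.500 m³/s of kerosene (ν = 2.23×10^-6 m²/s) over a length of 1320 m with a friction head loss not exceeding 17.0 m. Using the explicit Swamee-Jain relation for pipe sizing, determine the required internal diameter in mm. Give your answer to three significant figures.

D ≈ 465 mm

Swamee-Jain (Type III): D = 0.66·[ε^1.25·(LQ²/(gh_f))^4.75 + ν·Q^9.4·(L/(gh_f))^5.2]^0.04
LQ²/(gh_f) = 1.979; L/(gh_f) = 7.915
Term 1 = ε^1.25·(…)^4.75 = 1.69×10^-6; Term 2 = ν·Q^9.4·(…)^5.2 = 1.55×10^-4
D = 0.66·(1.69×10^-6 + 1.55×10^-4)^0.04 = 0.4649 m = 465 mm
Check: V = 2.95 m/s, Re = 6.14×10^5, f = 0.01269, h_f = 15.9 m ≈ 17.0 m ✓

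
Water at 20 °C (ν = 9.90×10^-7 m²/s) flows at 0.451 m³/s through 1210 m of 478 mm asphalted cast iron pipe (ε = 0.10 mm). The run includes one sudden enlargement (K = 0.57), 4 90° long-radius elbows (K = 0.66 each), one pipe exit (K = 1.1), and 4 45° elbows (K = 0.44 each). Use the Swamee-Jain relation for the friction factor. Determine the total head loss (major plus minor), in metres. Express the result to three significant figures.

V = 4Q/(πD²) = 2.513 m/s; V²/2g = 0.3219 m
Re = 1.21×10^6, ε/D = 2.09×10^-4 → f = 0.01472 (Swamee-Jain)
Major: h_f = f(L/D)·V²/2g = 0.01472·2531·0.3219 = 12.00 m
Minor: ΣK = 6.07; h_m = ΣK·V²/2g = 1.954 m
Total H_L = 12.00 + 1.954 = 13.95 m

H_L ≈ 14.0 m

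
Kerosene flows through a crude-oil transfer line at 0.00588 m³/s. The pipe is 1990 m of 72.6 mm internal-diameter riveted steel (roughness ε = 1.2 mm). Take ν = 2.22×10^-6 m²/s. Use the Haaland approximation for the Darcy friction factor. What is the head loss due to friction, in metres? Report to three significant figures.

V = 4Q/(πD²) = 4·0.00588/(π·0.0726²) = 1.420 m/s
Re = VD/ν = 1.420·0.0726/2.22×10^-6 = 4.65×10^4 → turbulent
ε/D = 1.2/72.6 = 0.0165
Haaland: f = 0.04626
h_f = f(L/D)V²/(2g) = 0.04626·(1990/0.0726)·1.420²/(2·9.81) = 130.4 m

h_f ≈ 130 m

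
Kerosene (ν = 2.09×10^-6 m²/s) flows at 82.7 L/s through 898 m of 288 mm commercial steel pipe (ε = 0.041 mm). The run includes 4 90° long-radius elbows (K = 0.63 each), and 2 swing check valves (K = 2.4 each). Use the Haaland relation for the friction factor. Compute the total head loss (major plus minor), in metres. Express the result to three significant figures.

V = 4Q/(πD²) = 1.269 m/s; V²/2g = 0.08214 m
Re = 1.75×10^5, ε/D = 1.42×10^-4 → f = 0.01682 (Haaland)
Major: h_f = f(L/D)·V²/2g = 0.01682·3118·0.08214 = 4.308 m
Minor: ΣK = 7.32; h_m = ΣK·V²/2g = 0.6013 m
Total H_L = 4.308 + 0.6013 = 4.909 m

H_L ≈ 4.91 m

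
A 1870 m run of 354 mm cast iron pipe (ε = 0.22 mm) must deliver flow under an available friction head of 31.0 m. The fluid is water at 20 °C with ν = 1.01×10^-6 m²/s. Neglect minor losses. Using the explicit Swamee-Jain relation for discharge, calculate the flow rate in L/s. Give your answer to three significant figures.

Q ≈ 249 L/s

Swamee-Jain (Type II): Q = -0.965·√(gD⁵h_f/L)·ln[ε/(3.7D) + √(3.17ν²L/(gD³h_f))]
√(gD⁵h_f/L) = √(9.81·0.354⁵·31.0/1870) = 0.03007
ε/(3.7D) = 1.68×10^-4; √(3.17ν²L/(gD³h_f)) = 2.12×10^-5
Q = -0.965·0.03007·ln(1.891×10^-4) = 0.2488 m³/s
Check: V = 2.53 m/s, Re = 8.86×10^5, f = 0.01813, h_f = 31.2 m ≈ 31.0 m ✓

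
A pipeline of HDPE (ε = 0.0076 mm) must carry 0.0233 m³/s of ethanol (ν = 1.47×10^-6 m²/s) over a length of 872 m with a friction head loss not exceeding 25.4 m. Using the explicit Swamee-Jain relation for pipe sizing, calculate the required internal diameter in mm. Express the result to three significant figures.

Swamee-Jain (Type III): D = 0.66·[ε^1.25·(LQ²/(gh_f))^4.75 + ν·Q^9.4·(L/(gh_f))^5.2]^0.04
LQ²/(gh_f) = 0.001900; L/(gh_f) = 3.500
Term 1 = ε^1.25·(…)^4.75 = 4.73×10^-20; Term 2 = ν·Q^9.4·(…)^5.2 = 4.46×10^-19
D = 0.66·(4.73×10^-20 + 4.46×10^-19)^0.04 = 0.1223 m = 122 mm
Check: V = 1.98 m/s, Re = 1.65×10^5, f = 0.01662, h_f = 23.8 m ≈ 25.4 m ✓

D ≈ 122 mm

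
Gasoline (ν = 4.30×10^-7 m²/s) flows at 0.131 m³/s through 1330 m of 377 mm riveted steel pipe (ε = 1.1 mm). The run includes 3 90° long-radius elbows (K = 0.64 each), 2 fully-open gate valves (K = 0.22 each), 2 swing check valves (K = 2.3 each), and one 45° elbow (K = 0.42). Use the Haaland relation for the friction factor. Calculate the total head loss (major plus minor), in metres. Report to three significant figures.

H_L ≈ 6.99 m

V = 4Q/(πD²) = 1.174 m/s; V²/2g = 0.07019 m
Re = 1.03×10^6, ε/D = 0.00292 → f = 0.02614 (Haaland)
Major: h_f = f(L/D)·V²/2g = 0.02614·3528·0.07019 = 6.472 m
Minor: ΣK = 7.38; h_m = ΣK·V²/2g = 0.5180 m
Total H_L = 6.472 + 0.5180 = 6.990 m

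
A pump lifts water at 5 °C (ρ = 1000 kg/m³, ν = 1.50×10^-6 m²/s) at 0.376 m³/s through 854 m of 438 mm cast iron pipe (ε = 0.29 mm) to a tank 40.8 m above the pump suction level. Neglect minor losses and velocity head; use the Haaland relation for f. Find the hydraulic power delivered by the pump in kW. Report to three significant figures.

V = 4Q/(πD²) = 2.495 m/s; Re = 7.29×10^5; ε/D = 6.62×10^-4; f = 0.01833
h_f = f(L/D)V²/2g = 11.34 m
Total head H = z + h_f = 40.8 + 11.34 = 52.14 m
P_hyd = ρgQH = 1000·9.81·0.376·52.14 = 192.3 kW

P_hyd ≈ 192 kW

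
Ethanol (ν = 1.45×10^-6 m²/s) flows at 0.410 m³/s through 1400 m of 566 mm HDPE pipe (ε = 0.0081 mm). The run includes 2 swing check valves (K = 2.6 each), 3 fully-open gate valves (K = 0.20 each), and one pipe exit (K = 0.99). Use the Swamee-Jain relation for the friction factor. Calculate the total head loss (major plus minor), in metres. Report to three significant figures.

H_L ≈ 5.21 m

V = 4Q/(πD²) = 1.630 m/s; V²/2g = 0.1353 m
Re = 6.36×10^5, ε/D = 1.43×10^-5 → f = 0.01281 (Swamee-Jain)
Major: h_f = f(L/D)·V²/2g = 0.01281·2473·0.1353 = 4.288 m
Minor: ΣK = 6.79; h_m = ΣK·V²/2g = 0.9190 m
Total H_L = 4.288 + 0.9190 = 5.207 m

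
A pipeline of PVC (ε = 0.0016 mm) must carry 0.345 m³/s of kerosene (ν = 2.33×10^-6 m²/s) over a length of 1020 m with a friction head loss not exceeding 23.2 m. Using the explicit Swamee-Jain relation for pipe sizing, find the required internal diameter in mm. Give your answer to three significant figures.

D ≈ 360 mm

Swamee-Jain (Type III): D = 0.66·[ε^1.25·(LQ²/(gh_f))^4.75 + ν·Q^9.4·(L/(gh_f))^5.2]^0.04
LQ²/(gh_f) = 0.5334; L/(gh_f) = 4.482
Term 1 = ε^1.25·(…)^4.75 = 2.88×10^-9; Term 2 = ν·Q^9.4·(…)^5.2 = 2.57×10^-7
D = 0.66·(2.88×10^-9 + 2.57×10^-7)^0.04 = 0.3599 m = 360 mm
Check: V = 3.39 m/s, Re = 5.24×10^5, f = 0.01306, h_f = 21.7 m ≈ 23.2 m ✓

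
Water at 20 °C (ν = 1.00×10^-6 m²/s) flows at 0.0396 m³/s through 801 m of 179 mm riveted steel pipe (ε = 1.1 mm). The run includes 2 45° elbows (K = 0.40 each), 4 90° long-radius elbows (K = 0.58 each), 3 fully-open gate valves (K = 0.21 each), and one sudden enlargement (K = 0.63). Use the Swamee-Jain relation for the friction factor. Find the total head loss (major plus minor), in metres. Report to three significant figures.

V = 4Q/(πD²) = 1.574 m/s; V²/2g = 0.1262 m
Re = 2.82×10^5, ε/D = 0.00615 → f = 0.03279 (Swamee-Jain)
Major: h_f = f(L/D)·V²/2g = 0.03279·4475·0.1262 = 18.52 m
Minor: ΣK = 4.38; h_m = ΣK·V²/2g = 0.5528 m
Total H_L = 18.52 + 0.5528 = 19.07 m

H_L ≈ 19.1 m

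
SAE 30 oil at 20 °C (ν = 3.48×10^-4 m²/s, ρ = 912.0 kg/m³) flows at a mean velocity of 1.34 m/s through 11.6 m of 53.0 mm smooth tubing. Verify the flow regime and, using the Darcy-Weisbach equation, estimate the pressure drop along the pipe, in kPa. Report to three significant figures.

Δp ≈ 56.2 kPa

Re = VD/ν = 1.34·0.05300/3.48×10^-4 = 204 → laminar (Re < 2300)
f = 64/Re = 0.3136
h_f = f(L/D)V²/(2g) = 0.3136·(11.6/0.05300)·1.34²/(2·9.81) = 6.282 m
Δp = ρg·h_f = 912.0·9.81·6.282 = 56.20 kPa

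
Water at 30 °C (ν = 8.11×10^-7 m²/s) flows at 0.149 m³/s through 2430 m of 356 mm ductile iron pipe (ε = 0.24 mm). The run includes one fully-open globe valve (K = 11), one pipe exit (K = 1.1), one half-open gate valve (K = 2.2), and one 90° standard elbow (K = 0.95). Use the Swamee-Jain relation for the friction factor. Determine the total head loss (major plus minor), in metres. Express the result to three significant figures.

V = 4Q/(πD²) = 1.497 m/s; V²/2g = 0.1142 m
Re = 6.57×10^5, ε/D = 6.74×10^-4 → f = 0.01860 (Swamee-Jain)
Major: h_f = f(L/D)·V²/2g = 0.01860·6826·0.1142 = 14.50 m
Minor: ΣK = 15.2; h_m = ΣK·V²/2g = 1.742 m
Total H_L = 14.50 + 1.742 = 16.24 m

H_L ≈ 16.2 m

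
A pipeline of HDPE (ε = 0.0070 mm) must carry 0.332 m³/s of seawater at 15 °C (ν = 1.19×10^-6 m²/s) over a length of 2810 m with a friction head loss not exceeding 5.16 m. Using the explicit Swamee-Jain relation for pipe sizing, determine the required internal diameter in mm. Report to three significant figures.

D ≈ 584 mm

Swamee-Jain (Type III): D = 0.66·[ε^1.25·(LQ²/(gh_f))^4.75 + ν·Q^9.4·(L/(gh_f))^5.2]^0.04
LQ²/(gh_f) = 6.119; L/(gh_f) = 55.51
Term 1 = ε^1.25·(…)^4.75 = 0.00196; Term 2 = ν·Q^9.4·(…)^5.2 = 0.0442
D = 0.66·(0.00196 + 0.0442)^0.04 = 0.5836 m = 584 mm
Check: V = 1.24 m/s, Re = 6.09×10^5, f = 0.01286, h_f = 4.86 m ≈ 5.16 m ✓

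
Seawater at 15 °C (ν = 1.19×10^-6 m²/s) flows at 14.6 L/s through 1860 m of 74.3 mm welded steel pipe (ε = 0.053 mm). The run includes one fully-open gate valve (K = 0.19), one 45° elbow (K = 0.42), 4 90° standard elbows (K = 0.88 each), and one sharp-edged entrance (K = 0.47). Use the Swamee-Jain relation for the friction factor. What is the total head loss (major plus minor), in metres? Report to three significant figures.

H_L ≈ 291 m

V = 4Q/(πD²) = 3.367 m/s; V²/2g = 0.5779 m
Re = 2.10×10^5, ε/D = 7.13×10^-4 → f = 0.01991 (Swamee-Jain)
Major: h_f = f(L/D)·V²/2g = 0.01991·25034·0.5779 = 288.0 m
Minor: ΣK = 4.60; h_m = ΣK·V²/2g = 2.658 m
Total H_L = 288.0 + 2.658 = 290.6 m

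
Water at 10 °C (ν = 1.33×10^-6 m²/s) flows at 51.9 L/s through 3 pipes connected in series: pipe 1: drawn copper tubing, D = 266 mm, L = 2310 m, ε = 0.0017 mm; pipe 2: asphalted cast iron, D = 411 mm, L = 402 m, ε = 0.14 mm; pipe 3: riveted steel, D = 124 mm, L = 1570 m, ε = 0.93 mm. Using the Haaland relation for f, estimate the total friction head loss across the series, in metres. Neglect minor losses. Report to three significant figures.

H ≈ 420 m

Pipe 1: V = 0.9339 m/s, Re = 1.87×10^5, ε/D = 6.39×10^-6, f = 0.01574, h_1 = f(L/D)V²/2g = 6.078 m
Pipe 2: V = 0.3912 m/s, Re = 1.21×10^5, ε/D = 3.41×10^-4, f = 0.01887, h_2 = f(L/D)V²/2g = 0.1439 m
Pipe 3: V = 4.298 m/s, Re = 4.01×10^5, ε/D = 0.00750, f = 0.03471, h_3 = f(L/D)V²/2g = 413.7 m
Series → Q common, losses add: H = Σh = 419.9 m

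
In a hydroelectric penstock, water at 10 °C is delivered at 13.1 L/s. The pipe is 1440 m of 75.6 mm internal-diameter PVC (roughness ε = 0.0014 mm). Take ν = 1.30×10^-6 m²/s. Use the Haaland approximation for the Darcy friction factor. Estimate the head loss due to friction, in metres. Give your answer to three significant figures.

V = 4Q/(πD²) = 4·0.0131/(π·0.0756²) = 2.918 m/s
Re = VD/ν = 2.918·0.0756/1.30×10^-6 = 1.70×10^5 → turbulent
ε/D = 0.0014/75.6 = 1.85×10^-5
Haaland: f = 0.01611
h_f = f(L/D)V²/(2g) = 0.01611·(1440/0.0756)·2.918²/(2·9.81) = 133.2 m

h_f ≈ 133 m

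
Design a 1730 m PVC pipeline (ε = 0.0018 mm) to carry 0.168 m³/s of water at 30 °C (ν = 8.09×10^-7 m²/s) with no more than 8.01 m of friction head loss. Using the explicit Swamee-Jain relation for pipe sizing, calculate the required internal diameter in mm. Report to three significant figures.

Swamee-Jain (Type III): D = 0.66·[ε^1.25·(LQ²/(gh_f))^4.75 + ν·Q^9.4·(L/(gh_f))^5.2]^0.04
LQ²/(gh_f) = 0.6214; L/(gh_f) = 22.02
Term 1 = ε^1.25·(…)^4.75 = 6.88×10^-9; Term 2 = ν·Q^9.4·(…)^5.2 = 4.06×10^-7
D = 0.66·(6.88×10^-9 + 4.06×10^-7)^0.04 = 0.3666 m = 367 mm
Check: V = 1.59 m/s, Re = 7.21×10^5, f = 0.01237, h_f = 7.54 m ≈ 8.01 m ✓

D ≈ 367 mm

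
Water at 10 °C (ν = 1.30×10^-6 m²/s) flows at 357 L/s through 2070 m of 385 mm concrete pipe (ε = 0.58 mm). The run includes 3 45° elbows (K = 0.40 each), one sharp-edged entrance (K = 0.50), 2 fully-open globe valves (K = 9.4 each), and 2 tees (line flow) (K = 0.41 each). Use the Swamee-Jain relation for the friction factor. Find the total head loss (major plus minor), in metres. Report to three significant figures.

H_L ≈ 67.1 m

V = 4Q/(πD²) = 3.067 m/s; V²/2g = 0.4793 m
Re = 9.08×10^5, ε/D = 0.00151 → f = 0.02209 (Swamee-Jain)
Major: h_f = f(L/D)·V²/2g = 0.02209·5377·0.4793 = 56.92 m
Minor: ΣK = 21.3; h_m = ΣK·V²/2g = 10.22 m
Total H_L = 56.92 + 10.22 = 67.14 m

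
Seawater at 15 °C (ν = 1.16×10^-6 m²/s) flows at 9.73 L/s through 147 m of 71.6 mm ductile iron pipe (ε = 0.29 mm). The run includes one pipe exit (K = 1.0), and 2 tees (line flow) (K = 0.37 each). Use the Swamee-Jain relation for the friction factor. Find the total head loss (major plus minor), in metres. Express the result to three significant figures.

V = 4Q/(πD²) = 2.417 m/s; V²/2g = 0.2976 m
Re = 1.49×10^5, ε/D = 0.00405 → f = 0.02946 (Swamee-Jain)
Major: h_f = f(L/D)·V²/2g = 0.02946·2053·0.2976 = 18.00 m
Minor: ΣK = 1.74; h_m = ΣK·V²/2g = 0.5179 m
Total H_L = 18.00 + 0.5179 = 18.52 m

H_L ≈ 18.5 m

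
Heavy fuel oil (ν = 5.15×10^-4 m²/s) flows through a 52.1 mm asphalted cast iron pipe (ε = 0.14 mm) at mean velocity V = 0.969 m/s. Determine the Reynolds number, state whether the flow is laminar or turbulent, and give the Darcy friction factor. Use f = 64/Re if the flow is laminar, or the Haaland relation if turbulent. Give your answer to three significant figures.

Re = VD/ν = 0.9690·0.0521/5.15×10^-4 = 98.0
Re < 2300 → laminar → f = 64/Re = 0.6529

Re ≈ 98.0; laminar; f = 64/Re ≈ 0.653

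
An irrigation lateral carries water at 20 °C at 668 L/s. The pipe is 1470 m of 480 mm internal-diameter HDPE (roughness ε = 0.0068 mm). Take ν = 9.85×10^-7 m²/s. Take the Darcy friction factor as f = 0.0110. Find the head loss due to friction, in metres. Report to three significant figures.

V = 4Q/(πD²) = 4·0.668/(π·0.480²) = 3.692 m/s
h_f = f(L/D)V²/(2g) = 0.01100·(1470/0.480)·3.692²/(2·9.81) = 23.40 m

h_f ≈ 23.4 m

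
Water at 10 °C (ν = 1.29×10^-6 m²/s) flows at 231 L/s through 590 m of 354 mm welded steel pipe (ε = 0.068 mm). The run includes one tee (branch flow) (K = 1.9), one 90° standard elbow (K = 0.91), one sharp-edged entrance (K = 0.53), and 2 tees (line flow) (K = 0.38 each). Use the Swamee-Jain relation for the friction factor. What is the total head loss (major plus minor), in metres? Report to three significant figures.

V = 4Q/(πD²) = 2.347 m/s; V²/2g = 0.2808 m
Re = 6.44×10^5, ε/D = 1.92×10^-4 → f = 0.01512 (Swamee-Jain)
Major: h_f = f(L/D)·V²/2g = 0.01512·1667·0.2808 = 7.075 m
Minor: ΣK = 4.10; h_m = ΣK·V²/2g = 1.151 m
Total H_L = 7.075 + 1.151 = 8.227 m

H_L ≈ 8.23 m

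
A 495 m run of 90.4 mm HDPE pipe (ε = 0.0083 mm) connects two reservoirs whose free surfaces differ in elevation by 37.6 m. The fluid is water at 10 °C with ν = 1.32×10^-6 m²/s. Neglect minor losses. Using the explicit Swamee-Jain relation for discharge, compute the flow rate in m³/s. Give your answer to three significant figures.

Swamee-Jain (Type II): Q = -0.965·√(gD⁵h_f/L)·ln[ε/(3.7D) + √(3.17ν²L/(gD³h_f))]
√(gD⁵h_f/L) = √(9.81·0.0904⁵·37.6/495) = 0.002121
ε/(3.7D) = 2.48×10^-5; √(3.17ν²L/(gD³h_f)) = 1.00×10^-4
Q = -0.965·0.002121·ln(1.250×10^-4) = 0.01840 m³/s
Check: V = 2.87 m/s, Re = 1.96×10^5, f = 0.01637, h_f = 37.5 m ≈ 37.6 m ✓

Q ≈ 0.0184 m³/s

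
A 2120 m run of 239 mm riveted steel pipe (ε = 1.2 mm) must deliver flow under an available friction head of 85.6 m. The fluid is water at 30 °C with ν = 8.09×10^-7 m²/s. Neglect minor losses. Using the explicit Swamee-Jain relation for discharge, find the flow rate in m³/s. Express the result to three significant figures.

Swamee-Jain (Type II): Q = -0.965·√(gD⁵h_f/L)·ln[ε/(3.7D) + √(3.17ν²L/(gD³h_f))]
√(gD⁵h_f/L) = √(9.81·0.239⁵·85.6/2120) = 0.01758
ε/(3.7D) = 0.00136; √(3.17ν²L/(gD³h_f)) = 1.96×10^-5
Q = -0.965·0.01758·ln(0.001377) = 0.1117 m³/s
Check: V = 2.49 m/s, Re = 7.36×10^5, f = 0.03061, h_f = 85.8 m ≈ 85.6 m ✓

Q ≈ 0.112 m³/s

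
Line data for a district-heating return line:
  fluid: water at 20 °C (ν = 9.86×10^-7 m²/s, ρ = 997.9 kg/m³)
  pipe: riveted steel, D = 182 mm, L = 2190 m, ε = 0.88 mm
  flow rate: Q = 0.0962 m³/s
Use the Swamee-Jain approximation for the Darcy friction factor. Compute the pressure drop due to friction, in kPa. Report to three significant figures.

Δp ≈ 2490 kPa

V = 4Q/(πD²) = 4·0.0962/(π·0.182²) = 3.698 m/s
Re = VD/ν = 3.698·0.182/9.86×10^-7 = 6.83×10^5 → turbulent
ε/D = 0.88/182 = 0.00484
Swamee-Jain: f = 0.03028
h_f = f(L/D)V²/(2g) = 0.03028·(2190/0.182)·3.698²/(2·9.81) = 254.0 m
Δp = ρg·h_f = 997.9·9.81·254.0 = 2486 kPa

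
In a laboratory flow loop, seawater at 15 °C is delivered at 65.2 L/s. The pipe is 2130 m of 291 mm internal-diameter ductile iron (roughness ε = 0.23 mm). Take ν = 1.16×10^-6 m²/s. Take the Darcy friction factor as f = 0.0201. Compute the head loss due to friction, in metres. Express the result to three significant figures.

V = 4Q/(πD²) = 4·0.0652/(π·0.291²) = 0.9803 m/s
h_f = f(L/D)V²/(2g) = 0.02010·(2130/0.291)·0.9803²/(2·9.81) = 7.207 m

h_f ≈ 7.21 m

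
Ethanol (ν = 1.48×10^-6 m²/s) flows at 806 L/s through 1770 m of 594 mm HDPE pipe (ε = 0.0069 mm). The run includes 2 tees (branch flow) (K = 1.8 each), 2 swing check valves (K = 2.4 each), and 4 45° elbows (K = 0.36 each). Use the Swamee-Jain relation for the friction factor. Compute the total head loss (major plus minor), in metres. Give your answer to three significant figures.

V = 4Q/(πD²) = 2.909 m/s; V²/2g = 0.4312 m
Re = 1.17×10^6, ε/D = 1.16×10^-5 → f = 0.01162 (Swamee-Jain)
Major: h_f = f(L/D)·V²/2g = 0.01162·2980·0.4312 = 14.93 m
Minor: ΣK = 9.84; h_m = ΣK·V²/2g = 4.243 m
Total H_L = 14.93 + 4.243 = 19.18 m

H_L ≈ 19.2 m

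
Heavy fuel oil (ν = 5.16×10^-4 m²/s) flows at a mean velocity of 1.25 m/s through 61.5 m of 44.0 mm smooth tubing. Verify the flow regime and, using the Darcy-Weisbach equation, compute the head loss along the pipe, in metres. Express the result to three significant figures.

h_f ≈ 66.8 m

Re = VD/ν = 1.25·0.04400/5.16×10^-4 = 107 → laminar (Re < 2300)
f = 64/Re = 0.6004
h_f = f(L/D)V²/(2g) = 0.6004·(61.5/0.04400)·1.25²/(2·9.81) = 66.84 m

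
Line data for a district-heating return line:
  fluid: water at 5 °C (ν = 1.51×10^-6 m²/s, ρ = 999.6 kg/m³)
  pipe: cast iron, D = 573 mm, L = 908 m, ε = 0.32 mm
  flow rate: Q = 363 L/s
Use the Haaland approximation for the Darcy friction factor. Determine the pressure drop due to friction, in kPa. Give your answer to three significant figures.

Δp ≈ 28.1 kPa

V = 4Q/(πD²) = 4·0.363/(π·0.573²) = 1.408 m/s
Re = VD/ν = 1.408·0.573/1.51×10^-6 = 5.34×10^5 → turbulent
ε/D = 0.32/573 = 5.58×10^-4
Haaland: f = 0.01789
h_f = f(L/D)V²/(2g) = 0.01789·(908/0.573)·1.408²/(2·9.81) = 2.864 m
Δp = ρg·h_f = 999.6·9.81·2.864 = 28.08 kPa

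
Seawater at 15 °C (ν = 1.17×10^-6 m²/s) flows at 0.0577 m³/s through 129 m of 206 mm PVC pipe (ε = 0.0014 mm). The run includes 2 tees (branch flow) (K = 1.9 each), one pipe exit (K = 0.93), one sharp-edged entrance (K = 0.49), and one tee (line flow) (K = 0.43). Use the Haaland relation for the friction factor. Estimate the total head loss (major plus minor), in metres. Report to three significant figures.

H_L ≈ 2.24 m

V = 4Q/(πD²) = 1.731 m/s; V²/2g = 0.1528 m
Re = 3.05×10^5, ε/D = 6.80×10^-6 → f = 0.01435 (Haaland)
Major: h_f = f(L/D)·V²/2g = 0.01435·626.2·0.1528 = 1.373 m
Minor: ΣK = 5.65; h_m = ΣK·V²/2g = 0.8631 m
Total H_L = 1.373 + 0.8631 = 2.236 m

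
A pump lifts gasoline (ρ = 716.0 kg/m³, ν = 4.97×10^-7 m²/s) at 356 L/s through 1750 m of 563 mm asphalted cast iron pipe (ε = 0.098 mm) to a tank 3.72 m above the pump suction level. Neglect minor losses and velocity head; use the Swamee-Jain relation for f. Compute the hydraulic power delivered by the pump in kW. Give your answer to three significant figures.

V = 4Q/(πD²) = 1.430 m/s; Re = 1.62×10^6; ε/D = 1.74×10^-4; f = 0.01411
h_f = f(L/D)V²/2g = 4.573 m
Total head H = z + h_f = 3.72 + 4.573 = 8.293 m
P_hyd = ρgQH = 716.0·9.81·0.356·8.293 = 20.74 kW

P_hyd ≈ 20.7 kW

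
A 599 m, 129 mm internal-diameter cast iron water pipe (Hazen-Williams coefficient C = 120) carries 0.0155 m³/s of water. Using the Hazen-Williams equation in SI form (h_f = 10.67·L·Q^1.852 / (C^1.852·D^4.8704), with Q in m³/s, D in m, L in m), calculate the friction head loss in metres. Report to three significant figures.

h_f ≈ 8.61 m

h_f = 10.67·599·0.0155^1.852 / (120^1.852·0.129^4.8704) = 8.614 m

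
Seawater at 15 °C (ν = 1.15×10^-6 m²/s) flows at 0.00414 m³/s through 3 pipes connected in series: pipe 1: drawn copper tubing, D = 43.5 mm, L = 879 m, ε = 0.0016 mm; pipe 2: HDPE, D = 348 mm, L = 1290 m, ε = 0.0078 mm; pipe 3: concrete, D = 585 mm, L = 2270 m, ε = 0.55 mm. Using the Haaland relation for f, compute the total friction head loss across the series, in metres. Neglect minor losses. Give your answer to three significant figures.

H ≈ 142 m

Pipe 1: V = 2.786 m/s, Re = 1.05×10^5, ε/D = 3.68×10^-5, f = 0.01779, h_1 = f(L/D)V²/2g = 142.1 m
Pipe 2: V = 0.04353 m/s, Re = 1.32×10^4, ε/D = 2.24×10^-5, f = 0.02870, h_2 = f(L/D)V²/2g = 0.01027 m
Pipe 3: V = 0.01540 m/s, Re = 7840, ε/D = 9.40×10^-4, f = 0.03412, h_3 = f(L/D)V²/2g = 0.001601 m
Series → Q common, losses add: H = Σh = 142.2 m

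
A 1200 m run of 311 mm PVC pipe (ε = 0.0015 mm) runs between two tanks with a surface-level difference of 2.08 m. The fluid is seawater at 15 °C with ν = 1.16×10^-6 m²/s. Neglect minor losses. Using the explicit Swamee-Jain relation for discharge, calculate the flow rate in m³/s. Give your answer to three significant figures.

Swamee-Jain (Type II): Q = -0.965·√(gD⁵h_f/L)·ln[ε/(3.7D) + √(3.17ν²L/(gD³h_f))]
√(gD⁵h_f/L) = √(9.81·0.311⁵·2.08/1200) = 0.007034
ε/(3.7D) = 1.30×10^-6; √(3.17ν²L/(gD³h_f)) = 9.13×10^-5
Q = -0.965·0.007034·ln(9.262×10^-5) = 0.06303 m³/s
Check: V = 0.830 m/s, Re = 2.22×10^5, f = 0.01526, h_f = 2.07 m ≈ 2.08 m ✓

Q ≈ 0.0630 m³/s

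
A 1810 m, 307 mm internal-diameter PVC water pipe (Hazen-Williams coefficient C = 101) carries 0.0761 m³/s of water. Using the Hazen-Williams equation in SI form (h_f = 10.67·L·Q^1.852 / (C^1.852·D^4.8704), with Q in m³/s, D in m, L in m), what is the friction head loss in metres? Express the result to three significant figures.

h_f ≈ 10.0 m

h_f = 10.67·1810·0.0761^1.852 / (101^1.852·0.307^4.8704) = 10.00 m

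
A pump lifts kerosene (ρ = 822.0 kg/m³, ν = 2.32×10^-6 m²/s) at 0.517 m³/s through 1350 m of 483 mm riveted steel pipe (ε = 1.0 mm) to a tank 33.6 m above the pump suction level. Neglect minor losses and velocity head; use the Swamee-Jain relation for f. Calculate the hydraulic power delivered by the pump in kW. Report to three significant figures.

P_hyd ≈ 254 kW

V = 4Q/(πD²) = 2.822 m/s; Re = 5.87×10^5; ε/D = 0.00207; f = 0.02405
h_f = f(L/D)V²/2g = 27.27 m
Total head H = z + h_f = 33.6 + 27.27 = 60.87 m
P_hyd = ρgQH = 822.0·9.81·0.517·60.87 = 253.8 kW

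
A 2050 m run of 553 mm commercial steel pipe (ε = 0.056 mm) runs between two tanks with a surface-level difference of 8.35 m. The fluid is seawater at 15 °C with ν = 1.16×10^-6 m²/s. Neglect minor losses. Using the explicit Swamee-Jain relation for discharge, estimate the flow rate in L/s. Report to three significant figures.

Swamee-Jain (Type II): Q = -0.965·√(gD⁵h_f/L)·ln[ε/(3.7D) + √(3.17ν²L/(gD³h_f))]
√(gD⁵h_f/L) = √(9.81·0.553⁵·8.35/2050) = 0.04546
ε/(3.7D) = 2.74×10^-5; √(3.17ν²L/(gD³h_f)) = 2.51×10^-5
Q = -0.965·0.04546·ln(5.249×10^-5) = 0.4323 m³/s
Check: V = 1.80 m/s, Re = 8.58×10^5, f = 0.01371, h_f = 8.39 m ≈ 8.35 m ✓

Q ≈ 432 L/s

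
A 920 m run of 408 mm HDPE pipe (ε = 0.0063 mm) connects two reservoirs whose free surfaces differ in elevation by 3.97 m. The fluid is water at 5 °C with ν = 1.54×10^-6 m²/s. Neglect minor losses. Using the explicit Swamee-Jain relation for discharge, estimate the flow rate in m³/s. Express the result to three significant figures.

Swamee-Jain (Type II): Q = -0.965·√(gD⁵h_f/L)·ln[ε/(3.7D) + √(3.17ν²L/(gD³h_f))]
√(gD⁵h_f/L) = √(9.81·0.408⁵·3.97/920) = 0.02188
ε/(3.7D) = 4.17×10^-6; √(3.17ν²L/(gD³h_f)) = 5.11×10^-5
Q = -0.965·0.02188·ln(5.531×10^-5) = 0.2069 m³/s
Check: V = 1.58 m/s, Re = 4.19×10^5, f = 0.01373, h_f = 3.95 m ≈ 3.97 m ✓

Q ≈ 0.207 m³/s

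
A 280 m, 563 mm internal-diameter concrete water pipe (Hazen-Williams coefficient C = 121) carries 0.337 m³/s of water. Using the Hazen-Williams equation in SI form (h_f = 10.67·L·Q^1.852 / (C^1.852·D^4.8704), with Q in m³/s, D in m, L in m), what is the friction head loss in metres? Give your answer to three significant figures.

h_f ≈ 0.908 m

h_f = 10.67·280·0.337^1.852 / (121^1.852·0.563^4.8704) = 0.9084 m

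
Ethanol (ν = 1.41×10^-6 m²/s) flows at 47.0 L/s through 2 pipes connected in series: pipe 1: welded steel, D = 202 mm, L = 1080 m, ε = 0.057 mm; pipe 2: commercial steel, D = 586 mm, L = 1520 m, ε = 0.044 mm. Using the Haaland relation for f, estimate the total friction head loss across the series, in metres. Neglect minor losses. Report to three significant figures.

Pipe 1: V = 1.467 m/s, Re = 2.10×10^5, ε/D = 2.82×10^-4, f = 0.01730, h_1 = f(L/D)V²/2g = 10.14 m
Pipe 2: V = 0.1743 m/s, Re = 7.24×10^4, ε/D = 7.51×10^-5, f = 0.01935, h_2 = f(L/D)V²/2g = 0.07769 m
Series → Q common, losses add: H = Σh = 10.22 m

H ≈ 10.2 m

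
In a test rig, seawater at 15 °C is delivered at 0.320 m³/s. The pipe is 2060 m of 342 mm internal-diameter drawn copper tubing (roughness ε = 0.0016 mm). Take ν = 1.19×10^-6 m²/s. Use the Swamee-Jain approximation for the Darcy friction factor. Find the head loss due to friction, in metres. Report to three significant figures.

V = 4Q/(πD²) = 4·0.320/(π·0.342²) = 3.483 m/s
Re = VD/ν = 3.483·0.342/1.19×10^-6 = 1.00×10^6 → turbulent
ε/D = 0.0016/342 = 4.68×10^-6
Swamee-Jain: f = 0.01172
h_f = f(L/D)V²/(2g) = 0.01172·(2060/0.342)·3.483²/(2·9.81) = 43.67 m

h_f ≈ 43.7 m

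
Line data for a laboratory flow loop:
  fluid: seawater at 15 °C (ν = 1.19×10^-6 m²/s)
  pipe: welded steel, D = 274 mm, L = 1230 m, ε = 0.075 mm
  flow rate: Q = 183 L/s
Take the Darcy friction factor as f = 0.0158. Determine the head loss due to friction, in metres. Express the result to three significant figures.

h_f ≈ 34.8 m

V = 4Q/(πD²) = 4·0.183/(π·0.274²) = 3.104 m/s
h_f = f(L/D)V²/(2g) = 0.01580·(1230/0.274)·3.104²/(2·9.81) = 34.82 m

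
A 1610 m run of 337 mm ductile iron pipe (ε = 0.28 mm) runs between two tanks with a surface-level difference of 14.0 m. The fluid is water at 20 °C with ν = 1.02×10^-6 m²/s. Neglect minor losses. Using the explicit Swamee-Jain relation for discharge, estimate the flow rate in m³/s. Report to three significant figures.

Swamee-Jain (Type II): Q = -0.965·√(gD⁵h_f/L)·ln[ε/(3.7D) + √(3.17ν²L/(gD³h_f))]
√(gD⁵h_f/L) = √(9.81·0.337⁵·14.0/1610) = 0.01926
ε/(3.7D) = 2.25×10^-4; √(3.17ν²L/(gD³h_f)) = 3.18×10^-5
Q = -0.965·0.01926·ln(2.563×10^-4) = 0.1537 m³/s
Check: V = 1.72 m/s, Re = 5.69×10^5, f = 0.01950, h_f = 14.1 m ≈ 14.0 m ✓

Q ≈ 0.154 m³/s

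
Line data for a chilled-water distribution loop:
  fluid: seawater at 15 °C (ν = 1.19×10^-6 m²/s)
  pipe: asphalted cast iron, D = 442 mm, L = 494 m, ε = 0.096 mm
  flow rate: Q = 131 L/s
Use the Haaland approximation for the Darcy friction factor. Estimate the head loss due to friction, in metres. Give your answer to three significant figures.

h_f ≈ 0.669 m

V = 4Q/(πD²) = 4·0.131/(π·0.442²) = 0.8538 m/s
Re = VD/ν = 0.8538·0.442/1.19×10^-6 = 3.17×10^5 → turbulent
ε/D = 0.096/442 = 2.17×10^-4
Haaland: f = 0.01610
h_f = f(L/D)V²/(2g) = 0.01610·(494/0.442)·0.8538²/(2·9.81) = 0.6686 m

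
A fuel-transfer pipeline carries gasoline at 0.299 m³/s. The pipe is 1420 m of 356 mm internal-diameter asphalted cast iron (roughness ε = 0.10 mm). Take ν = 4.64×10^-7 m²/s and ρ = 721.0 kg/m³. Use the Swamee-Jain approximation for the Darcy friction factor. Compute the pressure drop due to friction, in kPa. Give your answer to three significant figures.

V = 4Q/(πD²) = 4·0.299/(π·0.356²) = 3.004 m/s
Re = VD/ν = 3.004·0.356/4.64×10^-7 = 2.30×10^6 → turbulent
ε/D = 0.10/356 = 2.81×10^-4
Swamee-Jain: f = 0.01515
h_f = f(L/D)V²/(2g) = 0.01515·(1420/0.356)·3.004²/(2·9.81) = 27.79 m
Δp = ρg·h_f = 721.0·9.81·27.79 = 196.6 kPa

Δp ≈ 197 kPa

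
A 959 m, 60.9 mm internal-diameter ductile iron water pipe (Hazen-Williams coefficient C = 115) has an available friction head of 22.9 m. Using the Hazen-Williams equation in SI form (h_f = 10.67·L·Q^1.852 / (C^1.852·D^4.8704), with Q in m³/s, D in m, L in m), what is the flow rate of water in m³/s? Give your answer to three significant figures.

Rearranging: Q = [h_f·C^1.852·D^4.8704 / (10.67·L)]^(1/1.852)
Q = [22.9·115^1.852·0.0609^4.8704 / (10.67·959)]^0.540 = 0.002713 m³/s

Q ≈ 0.00271 m³/s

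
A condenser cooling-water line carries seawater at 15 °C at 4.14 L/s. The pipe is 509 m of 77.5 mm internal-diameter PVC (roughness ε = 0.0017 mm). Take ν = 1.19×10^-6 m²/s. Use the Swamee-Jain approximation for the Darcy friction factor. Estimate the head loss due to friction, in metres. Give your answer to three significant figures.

V = 4Q/(πD²) = 4·0.00414/(π·0.0775²) = 0.8776 m/s
Re = VD/ν = 0.8776·0.0775/1.19×10^-6 = 5.72×10^4 → turbulent
ε/D = 0.0017/77.5 = 2.19×10^-5
Swamee-Jain: f = 0.02025
h_f = f(L/D)V²/(2g) = 0.02025·(509/0.0775)·0.8776²/(2·9.81) = 5.220 m

h_f ≈ 5.22 m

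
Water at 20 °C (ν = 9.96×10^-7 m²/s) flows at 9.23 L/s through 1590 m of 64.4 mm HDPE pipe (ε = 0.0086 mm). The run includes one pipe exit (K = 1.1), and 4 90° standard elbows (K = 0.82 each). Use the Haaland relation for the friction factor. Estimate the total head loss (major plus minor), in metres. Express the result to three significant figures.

V = 4Q/(πD²) = 2.834 m/s; V²/2g = 0.4092 m
Re = 1.83×10^5, ε/D = 1.34×10^-4 → f = 0.01664 (Haaland)
Major: h_f = f(L/D)·V²/2g = 0.01664·24689·0.4092 = 168.2 m
Minor: ΣK = 4.38; h_m = ΣK·V²/2g = 1.792 m
Total H_L = 168.2 + 1.792 = 169.9 m

H_L ≈ 170 m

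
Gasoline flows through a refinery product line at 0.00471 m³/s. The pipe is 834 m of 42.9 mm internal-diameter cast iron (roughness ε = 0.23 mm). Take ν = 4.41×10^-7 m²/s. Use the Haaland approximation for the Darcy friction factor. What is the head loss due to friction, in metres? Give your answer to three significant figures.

V = 4Q/(πD²) = 4·0.00471/(π·0.0429²) = 3.258 m/s
Re = VD/ν = 3.258·0.0429/4.41×10^-7 = 3.17×10^5 → turbulent
ε/D = 0.23/42.9 = 0.00536
Haaland: f = 0.03134
h_f = f(L/D)V²/(2g) = 0.03134·(834/0.0429)·3.258²/(2·9.81) = 329.8 m

h_f ≈ 330 m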